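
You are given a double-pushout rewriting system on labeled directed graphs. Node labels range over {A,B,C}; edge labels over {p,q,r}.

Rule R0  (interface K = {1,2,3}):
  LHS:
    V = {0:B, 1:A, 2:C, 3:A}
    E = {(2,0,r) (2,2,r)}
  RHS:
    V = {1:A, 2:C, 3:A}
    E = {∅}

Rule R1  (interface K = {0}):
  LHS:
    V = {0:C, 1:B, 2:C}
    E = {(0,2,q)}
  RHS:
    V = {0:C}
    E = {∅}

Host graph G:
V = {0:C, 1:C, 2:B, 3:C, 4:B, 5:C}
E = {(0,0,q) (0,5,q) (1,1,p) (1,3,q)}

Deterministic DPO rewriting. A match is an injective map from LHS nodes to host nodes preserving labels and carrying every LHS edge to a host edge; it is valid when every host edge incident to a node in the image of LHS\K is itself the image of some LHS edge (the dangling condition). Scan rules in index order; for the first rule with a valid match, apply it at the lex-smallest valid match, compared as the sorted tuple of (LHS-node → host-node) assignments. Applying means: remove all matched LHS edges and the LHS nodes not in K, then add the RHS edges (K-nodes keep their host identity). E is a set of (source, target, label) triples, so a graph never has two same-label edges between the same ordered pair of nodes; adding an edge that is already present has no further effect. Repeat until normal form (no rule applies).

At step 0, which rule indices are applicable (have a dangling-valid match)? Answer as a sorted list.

R0: no valid match — LHS pattern not found
R1: 4 valid matches — {0↦0, 1↦2, 2↦5}, {0↦0, 1↦4, 2↦5}, {0↦1, 1↦2, 2↦3} (+1 more)

Answer: [R1]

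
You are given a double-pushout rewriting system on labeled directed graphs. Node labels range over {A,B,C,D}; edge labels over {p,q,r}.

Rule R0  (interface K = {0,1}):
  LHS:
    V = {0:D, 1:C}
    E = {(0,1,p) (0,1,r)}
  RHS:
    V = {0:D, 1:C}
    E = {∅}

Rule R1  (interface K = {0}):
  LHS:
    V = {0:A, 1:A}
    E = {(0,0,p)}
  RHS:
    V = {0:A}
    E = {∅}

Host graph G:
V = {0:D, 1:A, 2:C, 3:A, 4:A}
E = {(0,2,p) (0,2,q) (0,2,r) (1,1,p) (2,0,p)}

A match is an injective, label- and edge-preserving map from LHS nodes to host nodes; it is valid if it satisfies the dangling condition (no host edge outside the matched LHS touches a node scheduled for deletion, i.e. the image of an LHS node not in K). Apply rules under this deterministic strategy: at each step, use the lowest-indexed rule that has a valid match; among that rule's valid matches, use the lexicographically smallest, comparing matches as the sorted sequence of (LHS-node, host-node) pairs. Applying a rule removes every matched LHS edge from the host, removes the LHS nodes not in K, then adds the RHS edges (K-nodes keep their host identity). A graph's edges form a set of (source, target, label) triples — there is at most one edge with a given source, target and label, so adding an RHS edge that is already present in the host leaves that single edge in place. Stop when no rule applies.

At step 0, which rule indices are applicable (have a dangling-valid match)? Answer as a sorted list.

R0: 1 valid match — {0↦0, 1↦2}
R1: 2 valid matches — {0↦1, 1↦3}, {0↦1, 1↦4}

Answer: [R0,R1]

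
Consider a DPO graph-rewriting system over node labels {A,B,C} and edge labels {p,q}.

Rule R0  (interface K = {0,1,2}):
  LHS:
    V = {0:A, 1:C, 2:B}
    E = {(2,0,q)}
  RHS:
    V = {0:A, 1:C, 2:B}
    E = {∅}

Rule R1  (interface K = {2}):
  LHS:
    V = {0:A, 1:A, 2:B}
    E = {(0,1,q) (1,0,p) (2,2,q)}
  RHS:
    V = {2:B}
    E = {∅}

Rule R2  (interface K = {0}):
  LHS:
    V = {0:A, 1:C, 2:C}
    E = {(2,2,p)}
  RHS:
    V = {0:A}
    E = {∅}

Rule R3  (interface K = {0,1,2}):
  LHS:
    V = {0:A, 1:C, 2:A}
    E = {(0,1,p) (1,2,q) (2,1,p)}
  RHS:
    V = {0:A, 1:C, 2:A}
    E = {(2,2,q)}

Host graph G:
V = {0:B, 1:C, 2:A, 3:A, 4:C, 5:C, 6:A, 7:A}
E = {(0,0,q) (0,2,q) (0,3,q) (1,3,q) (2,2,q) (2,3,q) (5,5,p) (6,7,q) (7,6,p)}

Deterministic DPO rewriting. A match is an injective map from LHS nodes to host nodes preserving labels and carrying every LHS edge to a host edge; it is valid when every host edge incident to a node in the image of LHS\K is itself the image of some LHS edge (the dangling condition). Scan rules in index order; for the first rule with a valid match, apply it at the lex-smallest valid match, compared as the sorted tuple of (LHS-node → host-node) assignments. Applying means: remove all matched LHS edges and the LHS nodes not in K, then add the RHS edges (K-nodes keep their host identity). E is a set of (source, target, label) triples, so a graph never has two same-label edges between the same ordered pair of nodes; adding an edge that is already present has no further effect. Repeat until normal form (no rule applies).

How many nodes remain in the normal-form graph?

initial: |V|=8 |E|=9  E = 0-q->0 0-q->2 0-q->3 1-q->3 2-q->2 2-q->3 5-p->5 6-q->7 7-p->6
step 1: apply R0 at {0↦2, 1↦1, 2↦0}  → |V|=8 |E|=8  E = 0-q->0 0-q->3 1-q->3 2-q->2 2-q->3 5-p->5 6-q->7 7-p->6
step 2: apply R0 at {0↦3, 1↦1, 2↦0}  → |V|=8 |E|=7  E = 0-q->0 1-q->3 2-q->2 2-q->3 5-p->5 6-q->7 7-p->6
step 3: apply R1 at {0↦6, 1↦7, 2↦0}  → |V|=6 |E|=4  E = 1-q->3 2-q->2 2-q->3 5-p->5
step 4: apply R2 at {0↦2, 1↦4, 2↦5}  → |V|=4 |E|=3  E = 1-q->3 2-q->2 2-q->3
halt: no rule applies after step 4
NF nodes: {0:B, 1:C, 2:A, 3:A}

Answer: 4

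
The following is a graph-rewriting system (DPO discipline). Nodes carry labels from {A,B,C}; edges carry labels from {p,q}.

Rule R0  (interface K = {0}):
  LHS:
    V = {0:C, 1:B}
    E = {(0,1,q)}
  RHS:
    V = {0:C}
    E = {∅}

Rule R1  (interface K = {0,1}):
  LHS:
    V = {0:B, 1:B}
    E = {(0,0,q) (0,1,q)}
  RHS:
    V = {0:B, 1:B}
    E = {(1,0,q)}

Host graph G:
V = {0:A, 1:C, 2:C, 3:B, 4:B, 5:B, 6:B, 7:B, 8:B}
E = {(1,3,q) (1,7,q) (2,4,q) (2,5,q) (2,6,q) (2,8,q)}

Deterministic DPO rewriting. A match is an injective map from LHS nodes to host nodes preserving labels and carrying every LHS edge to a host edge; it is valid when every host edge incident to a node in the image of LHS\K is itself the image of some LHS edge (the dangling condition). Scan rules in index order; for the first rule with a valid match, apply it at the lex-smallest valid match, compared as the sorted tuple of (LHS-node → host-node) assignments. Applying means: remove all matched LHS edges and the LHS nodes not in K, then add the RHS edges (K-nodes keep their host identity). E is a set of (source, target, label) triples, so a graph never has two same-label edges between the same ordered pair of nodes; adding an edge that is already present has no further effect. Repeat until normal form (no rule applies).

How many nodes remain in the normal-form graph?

Answer: 3

Steps:
initial: |V|=9 |E|=6  E = 1-q->3 1-q->7 2-q->4 2-q->5 2-q->6 2-q->8
step 1: apply R0 at {0↦1, 1↦3}  → |V|=8 |E|=5  E = 1-q->7 2-q->4 2-q->5 2-q->6 2-q->8
step 2: apply R0 at {0↦1, 1↦7}  → |V|=7 |E|=4  E = 2-q->4 2-q->5 2-q->6 2-q->8
step 3: apply R0 at {0↦2, 1↦4}  → |V|=6 |E|=3  E = 2-q->5 2-q->6 2-q->8
step 4: apply R0 at {0↦2, 1↦5}  → |V|=5 |E|=2  E = 2-q->6 2-q->8
step 5: apply R0 at {0↦2, 1↦6}  → |V|=4 |E|=1  E = 2-q->8
step 6: apply R0 at {0↦2, 1↦8}  → |V|=3 |E|=0  E = ∅
final graph: no rule applies after step 6
NF nodes: {0:A, 1:C, 2:C}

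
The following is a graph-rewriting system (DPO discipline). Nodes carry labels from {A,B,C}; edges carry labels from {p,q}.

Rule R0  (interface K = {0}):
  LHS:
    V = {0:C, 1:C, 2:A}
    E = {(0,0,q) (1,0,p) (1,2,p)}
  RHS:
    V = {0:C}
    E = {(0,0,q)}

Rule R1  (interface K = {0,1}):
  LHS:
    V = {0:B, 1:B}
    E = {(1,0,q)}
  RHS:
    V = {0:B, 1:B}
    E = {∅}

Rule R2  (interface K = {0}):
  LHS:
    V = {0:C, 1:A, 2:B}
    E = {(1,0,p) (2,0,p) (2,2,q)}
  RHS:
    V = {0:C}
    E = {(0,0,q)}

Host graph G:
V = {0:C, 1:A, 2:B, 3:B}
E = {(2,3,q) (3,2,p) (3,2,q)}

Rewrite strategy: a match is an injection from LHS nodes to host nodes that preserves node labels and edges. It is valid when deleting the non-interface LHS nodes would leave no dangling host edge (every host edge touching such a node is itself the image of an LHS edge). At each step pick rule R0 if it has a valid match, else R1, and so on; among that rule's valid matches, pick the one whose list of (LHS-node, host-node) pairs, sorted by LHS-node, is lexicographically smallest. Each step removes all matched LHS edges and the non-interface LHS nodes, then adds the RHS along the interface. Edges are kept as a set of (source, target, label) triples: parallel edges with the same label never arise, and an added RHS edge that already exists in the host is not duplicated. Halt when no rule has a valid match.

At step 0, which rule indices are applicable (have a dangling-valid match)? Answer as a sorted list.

Answer: [R1]

Rewrite trace:
R0: no valid match — LHS pattern not found
R1: 2 valid matches — {0↦2, 1↦3}, {0↦3, 1↦2}
R2: no valid match — LHS pattern not found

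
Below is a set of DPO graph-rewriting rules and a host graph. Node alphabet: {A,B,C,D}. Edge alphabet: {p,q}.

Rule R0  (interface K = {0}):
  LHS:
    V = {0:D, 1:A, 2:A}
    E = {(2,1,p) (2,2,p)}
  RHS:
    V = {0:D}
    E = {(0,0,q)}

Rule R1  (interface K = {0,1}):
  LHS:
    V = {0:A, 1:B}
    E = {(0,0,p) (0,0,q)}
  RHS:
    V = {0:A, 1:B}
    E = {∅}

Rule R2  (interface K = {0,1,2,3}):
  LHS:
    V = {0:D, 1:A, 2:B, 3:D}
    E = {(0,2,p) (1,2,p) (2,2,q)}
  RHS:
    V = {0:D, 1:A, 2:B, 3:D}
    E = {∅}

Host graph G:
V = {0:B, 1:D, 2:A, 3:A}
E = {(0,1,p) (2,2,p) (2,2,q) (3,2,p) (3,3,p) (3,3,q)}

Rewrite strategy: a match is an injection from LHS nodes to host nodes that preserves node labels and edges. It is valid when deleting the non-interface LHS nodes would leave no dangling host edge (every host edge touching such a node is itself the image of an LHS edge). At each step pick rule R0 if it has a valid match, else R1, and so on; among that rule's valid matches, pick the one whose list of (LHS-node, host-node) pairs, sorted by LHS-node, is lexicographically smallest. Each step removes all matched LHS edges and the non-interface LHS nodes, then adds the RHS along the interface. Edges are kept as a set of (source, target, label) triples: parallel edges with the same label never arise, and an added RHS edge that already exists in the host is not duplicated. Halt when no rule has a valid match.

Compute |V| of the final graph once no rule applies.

Answer: 4

Derivation:
start.  V:4 E:6  edges: 0-p->1 2-p->2 2-q->2 3-p->2 3-p->3 3-q->3
1. fire R1 via {0↦2, 1↦0}  →  V:4 E:4  edges: 0-p->1 3-p->2 3-p->3 3-q->3
2. fire R1 via {0↦3, 1↦0}  →  V:4 E:2  edges: 0-p->1 3-p->2
final graph: no rule applies after step 2
NF nodes: {0:B, 1:D, 2:A, 3:A}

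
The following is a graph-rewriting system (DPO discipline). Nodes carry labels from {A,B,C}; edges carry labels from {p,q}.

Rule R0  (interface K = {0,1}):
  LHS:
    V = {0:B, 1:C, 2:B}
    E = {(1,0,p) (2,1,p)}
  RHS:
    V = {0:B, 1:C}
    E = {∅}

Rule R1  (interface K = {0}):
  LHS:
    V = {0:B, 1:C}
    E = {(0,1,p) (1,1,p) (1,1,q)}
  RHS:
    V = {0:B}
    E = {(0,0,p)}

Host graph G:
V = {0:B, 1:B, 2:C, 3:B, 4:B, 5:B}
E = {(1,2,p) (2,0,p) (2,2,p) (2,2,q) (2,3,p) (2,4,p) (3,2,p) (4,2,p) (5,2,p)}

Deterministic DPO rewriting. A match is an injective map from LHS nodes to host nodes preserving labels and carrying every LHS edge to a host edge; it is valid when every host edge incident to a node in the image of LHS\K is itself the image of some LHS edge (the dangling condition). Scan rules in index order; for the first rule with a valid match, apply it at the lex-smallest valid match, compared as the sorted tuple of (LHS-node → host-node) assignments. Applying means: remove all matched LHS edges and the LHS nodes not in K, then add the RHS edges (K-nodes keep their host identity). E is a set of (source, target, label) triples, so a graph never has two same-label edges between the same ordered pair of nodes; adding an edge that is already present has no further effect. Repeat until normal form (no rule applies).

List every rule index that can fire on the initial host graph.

R0: 6 valid matches — {0↦0, 1↦2, 2↦1}, {0↦0, 1↦2, 2↦5}, {0↦3, 1↦2, 2↦1} (+3 more)
R1: no valid match — 4 raw matches, all fail dangling condition

Answer: [R0]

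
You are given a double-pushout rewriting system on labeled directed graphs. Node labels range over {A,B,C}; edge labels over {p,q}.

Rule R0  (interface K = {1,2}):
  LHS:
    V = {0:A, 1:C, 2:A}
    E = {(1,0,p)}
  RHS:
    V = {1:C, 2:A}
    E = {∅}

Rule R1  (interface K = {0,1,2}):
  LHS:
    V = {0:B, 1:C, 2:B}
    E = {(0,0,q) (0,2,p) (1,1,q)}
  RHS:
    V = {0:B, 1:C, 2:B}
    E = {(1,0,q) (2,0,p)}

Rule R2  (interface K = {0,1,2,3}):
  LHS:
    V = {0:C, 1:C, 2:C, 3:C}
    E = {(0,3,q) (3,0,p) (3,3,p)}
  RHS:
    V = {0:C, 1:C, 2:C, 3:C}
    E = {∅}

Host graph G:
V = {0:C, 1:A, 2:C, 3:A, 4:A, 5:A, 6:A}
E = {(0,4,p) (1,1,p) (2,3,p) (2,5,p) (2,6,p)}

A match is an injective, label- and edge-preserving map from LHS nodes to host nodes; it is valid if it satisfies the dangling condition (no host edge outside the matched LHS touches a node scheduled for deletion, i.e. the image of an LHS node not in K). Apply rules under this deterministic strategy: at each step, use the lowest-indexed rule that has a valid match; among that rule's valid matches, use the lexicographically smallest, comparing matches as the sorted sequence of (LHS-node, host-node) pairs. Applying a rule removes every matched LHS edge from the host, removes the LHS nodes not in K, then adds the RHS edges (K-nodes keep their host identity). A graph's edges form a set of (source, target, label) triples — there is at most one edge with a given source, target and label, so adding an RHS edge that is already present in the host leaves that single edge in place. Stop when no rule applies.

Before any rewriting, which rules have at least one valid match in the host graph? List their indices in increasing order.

R0: 16 valid matches — {0↦3, 1↦2, 2↦1}, {0↦3, 1↦2, 2↦4}, {0↦3, 1↦2, 2↦5} (+13 more)
R1: no valid match — LHS pattern not found
R2: no valid match — LHS pattern not found

Answer: [R0]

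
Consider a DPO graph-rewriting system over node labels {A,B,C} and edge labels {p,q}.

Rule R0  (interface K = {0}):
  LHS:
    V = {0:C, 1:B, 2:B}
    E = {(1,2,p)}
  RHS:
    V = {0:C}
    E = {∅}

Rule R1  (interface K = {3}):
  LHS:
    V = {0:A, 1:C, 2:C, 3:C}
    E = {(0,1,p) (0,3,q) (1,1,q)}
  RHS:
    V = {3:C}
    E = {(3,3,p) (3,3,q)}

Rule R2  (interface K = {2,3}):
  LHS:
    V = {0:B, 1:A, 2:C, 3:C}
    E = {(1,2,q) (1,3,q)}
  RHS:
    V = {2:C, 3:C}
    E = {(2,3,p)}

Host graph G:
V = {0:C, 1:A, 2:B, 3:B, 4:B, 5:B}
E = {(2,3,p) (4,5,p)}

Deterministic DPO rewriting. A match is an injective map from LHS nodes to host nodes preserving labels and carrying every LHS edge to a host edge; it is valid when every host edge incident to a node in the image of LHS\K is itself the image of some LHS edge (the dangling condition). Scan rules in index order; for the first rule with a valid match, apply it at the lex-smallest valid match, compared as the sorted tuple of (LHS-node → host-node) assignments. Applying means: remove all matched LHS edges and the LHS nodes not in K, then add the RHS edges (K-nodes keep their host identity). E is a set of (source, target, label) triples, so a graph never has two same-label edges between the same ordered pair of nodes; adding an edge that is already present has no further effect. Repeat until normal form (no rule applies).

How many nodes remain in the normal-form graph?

[0] host  ⇒  6 nodes, 2 edges  {2-p->3 4-p->5}
[1] R0 @ {0↦0, 1↦2, 2↦3}  ⇒  4 nodes, 1 edges  {4-p->5}
[2] R0 @ {0↦0, 1↦4, 2↦5}  ⇒  2 nodes, 0 edges  {∅}
normal form: no rule applies after step 2
NF nodes: {0:C, 1:A}

Answer: 2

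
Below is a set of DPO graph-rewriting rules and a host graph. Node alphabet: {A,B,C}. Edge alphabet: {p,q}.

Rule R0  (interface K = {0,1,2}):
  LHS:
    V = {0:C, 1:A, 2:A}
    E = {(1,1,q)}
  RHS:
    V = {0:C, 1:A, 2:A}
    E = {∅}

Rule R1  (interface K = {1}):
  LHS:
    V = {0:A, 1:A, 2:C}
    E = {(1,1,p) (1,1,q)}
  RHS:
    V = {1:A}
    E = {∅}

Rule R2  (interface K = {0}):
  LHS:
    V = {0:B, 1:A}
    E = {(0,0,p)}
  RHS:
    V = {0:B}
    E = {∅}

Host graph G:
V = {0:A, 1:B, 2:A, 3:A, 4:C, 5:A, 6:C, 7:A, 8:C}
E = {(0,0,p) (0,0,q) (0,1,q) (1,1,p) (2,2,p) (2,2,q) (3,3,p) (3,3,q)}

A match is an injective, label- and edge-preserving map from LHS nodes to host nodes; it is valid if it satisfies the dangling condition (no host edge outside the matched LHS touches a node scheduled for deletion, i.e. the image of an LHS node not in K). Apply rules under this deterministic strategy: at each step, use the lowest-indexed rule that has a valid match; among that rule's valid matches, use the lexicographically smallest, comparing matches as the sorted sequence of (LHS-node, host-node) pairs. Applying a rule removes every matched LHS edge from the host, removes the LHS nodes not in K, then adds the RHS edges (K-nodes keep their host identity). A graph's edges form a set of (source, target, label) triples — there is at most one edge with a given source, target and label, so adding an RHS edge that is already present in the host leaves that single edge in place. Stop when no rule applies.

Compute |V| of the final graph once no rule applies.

start.  V:9 E:8  edges: 0-p->0 0-q->0 0-q->1 1-p->1 2-p->2 2-q->2 3-p->3 3-q->3
1. fire R0 via {0↦4, 1↦0, 2↦2}  →  V:9 E:7  edges: 0-p->0 0-q->1 1-p->1 2-p->2 2-q->2 3-p->3 3-q->3
2. fire R0 via {0↦4, 1↦2, 2↦0}  →  V:9 E:6  edges: 0-p->0 0-q->1 1-p->1 2-p->2 3-p->3 3-q->3
3. fire R0 via {0↦4, 1↦3, 2↦0}  →  V:9 E:5  edges: 0-p->0 0-q->1 1-p->1 2-p->2 3-p->3
4. fire R2 via {0↦1, 1↦5}  →  V:8 E:4  edges: 0-p->0 0-q->1 2-p->2 3-p->3
halt: no rule applies after step 4
NF nodes: {0:A, 1:B, 2:A, 3:A, 4:C, 6:C, 7:A, 8:C}

Answer: 8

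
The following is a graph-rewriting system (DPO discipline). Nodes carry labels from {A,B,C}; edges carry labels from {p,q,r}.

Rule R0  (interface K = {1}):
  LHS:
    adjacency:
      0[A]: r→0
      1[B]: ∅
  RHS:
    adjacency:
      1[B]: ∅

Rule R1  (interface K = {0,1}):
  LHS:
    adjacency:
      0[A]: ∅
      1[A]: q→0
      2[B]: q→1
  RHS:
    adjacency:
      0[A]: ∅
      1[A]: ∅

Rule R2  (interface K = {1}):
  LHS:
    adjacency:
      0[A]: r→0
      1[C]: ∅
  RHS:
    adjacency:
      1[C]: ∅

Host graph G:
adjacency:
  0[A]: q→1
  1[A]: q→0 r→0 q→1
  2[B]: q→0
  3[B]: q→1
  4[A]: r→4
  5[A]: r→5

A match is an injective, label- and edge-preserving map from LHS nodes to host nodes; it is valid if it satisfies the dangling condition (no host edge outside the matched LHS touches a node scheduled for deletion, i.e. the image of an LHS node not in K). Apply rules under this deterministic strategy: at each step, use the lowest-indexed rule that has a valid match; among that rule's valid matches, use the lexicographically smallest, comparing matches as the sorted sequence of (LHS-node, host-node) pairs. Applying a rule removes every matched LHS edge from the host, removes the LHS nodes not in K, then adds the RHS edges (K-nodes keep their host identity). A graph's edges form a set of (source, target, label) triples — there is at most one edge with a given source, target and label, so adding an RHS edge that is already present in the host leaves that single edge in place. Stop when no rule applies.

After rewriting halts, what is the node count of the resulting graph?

start.  V:6 E:8  edges: 0-q->1 1-q->0 1-r->0 1-q->1 2-q->0 3-q->1 4-r->4 5-r->5
1. fire R0 via {0↦4, 1↦2}  →  V:5 E:7  edges: 0-q->1 1-q->0 1-r->0 1-q->1 2-q->0 3-q->1 5-r->5
2. fire R0 via {0↦5, 1↦2}  →  V:4 E:6  edges: 0-q->1 1-q->0 1-r->0 1-q->1 2-q->0 3-q->1
3. fire R1 via {0↦0, 1↦1, 2↦3}  →  V:3 E:4  edges: 0-q->1 1-r->0 1-q->1 2-q->0
4. fire R1 via {0↦1, 1↦0, 2↦2}  →  V:2 E:2  edges: 1-r->0 1-q->1
final graph: no rule applies after step 4
NF nodes: {0:A, 1:A}

Answer: 2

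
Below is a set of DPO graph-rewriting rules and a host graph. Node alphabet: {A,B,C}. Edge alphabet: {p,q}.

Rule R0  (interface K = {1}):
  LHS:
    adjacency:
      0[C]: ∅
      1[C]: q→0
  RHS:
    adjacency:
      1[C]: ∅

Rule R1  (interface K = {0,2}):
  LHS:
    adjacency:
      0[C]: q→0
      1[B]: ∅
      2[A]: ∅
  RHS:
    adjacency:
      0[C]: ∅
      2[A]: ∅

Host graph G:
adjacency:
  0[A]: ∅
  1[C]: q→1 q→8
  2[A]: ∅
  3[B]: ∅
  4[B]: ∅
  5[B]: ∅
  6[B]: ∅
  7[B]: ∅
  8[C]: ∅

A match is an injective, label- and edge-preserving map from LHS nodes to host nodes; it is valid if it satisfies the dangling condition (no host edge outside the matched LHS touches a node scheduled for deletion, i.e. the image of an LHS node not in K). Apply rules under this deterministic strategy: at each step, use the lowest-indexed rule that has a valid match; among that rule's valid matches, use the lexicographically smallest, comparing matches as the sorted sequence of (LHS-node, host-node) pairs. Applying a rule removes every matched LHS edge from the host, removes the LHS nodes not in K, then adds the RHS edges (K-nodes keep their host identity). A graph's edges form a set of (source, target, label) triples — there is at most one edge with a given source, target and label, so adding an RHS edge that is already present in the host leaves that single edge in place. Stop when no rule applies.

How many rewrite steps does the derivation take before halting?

start.  V:9 E:2  edges: 1-q->1 1-q->8
1. fire R0 via {0↦8, 1↦1}  →  V:8 E:1  edges: 1-q->1
2. fire R1 via {0↦1, 1↦3, 2↦0}  →  V:7 E:0  edges: ∅
final graph: no rule applies after step 2

Answer: 2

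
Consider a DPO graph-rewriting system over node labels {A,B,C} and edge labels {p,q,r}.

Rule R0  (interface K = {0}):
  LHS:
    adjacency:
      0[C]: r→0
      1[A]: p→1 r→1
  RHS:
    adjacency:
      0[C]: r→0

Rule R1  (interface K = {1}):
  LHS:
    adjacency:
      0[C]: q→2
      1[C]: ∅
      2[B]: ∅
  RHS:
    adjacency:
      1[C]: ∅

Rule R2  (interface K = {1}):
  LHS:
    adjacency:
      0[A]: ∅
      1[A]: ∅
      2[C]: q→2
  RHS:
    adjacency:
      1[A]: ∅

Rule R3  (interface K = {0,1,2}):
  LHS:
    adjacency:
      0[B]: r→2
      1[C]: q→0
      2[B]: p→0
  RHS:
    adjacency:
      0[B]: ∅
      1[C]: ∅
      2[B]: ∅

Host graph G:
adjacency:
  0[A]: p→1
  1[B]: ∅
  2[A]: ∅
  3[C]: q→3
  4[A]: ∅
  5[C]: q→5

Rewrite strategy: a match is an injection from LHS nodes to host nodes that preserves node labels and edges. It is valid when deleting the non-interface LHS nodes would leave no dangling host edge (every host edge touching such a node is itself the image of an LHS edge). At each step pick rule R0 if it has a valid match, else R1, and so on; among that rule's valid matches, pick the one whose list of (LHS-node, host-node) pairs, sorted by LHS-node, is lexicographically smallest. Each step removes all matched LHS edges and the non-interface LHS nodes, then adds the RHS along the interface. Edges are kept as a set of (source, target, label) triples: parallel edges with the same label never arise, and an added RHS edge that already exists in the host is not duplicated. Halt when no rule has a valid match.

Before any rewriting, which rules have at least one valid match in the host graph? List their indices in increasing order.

Answer: [R2]

Rewrite trace:
R0: no valid match — LHS pattern not found
R1: no valid match — LHS pattern not found
R2: 8 valid matches — {0↦2, 1↦0, 2↦3}, {0↦2, 1↦0, 2↦5}, {0↦2, 1↦4, 2↦3} (+5 more)
R3: no valid match — LHS pattern not found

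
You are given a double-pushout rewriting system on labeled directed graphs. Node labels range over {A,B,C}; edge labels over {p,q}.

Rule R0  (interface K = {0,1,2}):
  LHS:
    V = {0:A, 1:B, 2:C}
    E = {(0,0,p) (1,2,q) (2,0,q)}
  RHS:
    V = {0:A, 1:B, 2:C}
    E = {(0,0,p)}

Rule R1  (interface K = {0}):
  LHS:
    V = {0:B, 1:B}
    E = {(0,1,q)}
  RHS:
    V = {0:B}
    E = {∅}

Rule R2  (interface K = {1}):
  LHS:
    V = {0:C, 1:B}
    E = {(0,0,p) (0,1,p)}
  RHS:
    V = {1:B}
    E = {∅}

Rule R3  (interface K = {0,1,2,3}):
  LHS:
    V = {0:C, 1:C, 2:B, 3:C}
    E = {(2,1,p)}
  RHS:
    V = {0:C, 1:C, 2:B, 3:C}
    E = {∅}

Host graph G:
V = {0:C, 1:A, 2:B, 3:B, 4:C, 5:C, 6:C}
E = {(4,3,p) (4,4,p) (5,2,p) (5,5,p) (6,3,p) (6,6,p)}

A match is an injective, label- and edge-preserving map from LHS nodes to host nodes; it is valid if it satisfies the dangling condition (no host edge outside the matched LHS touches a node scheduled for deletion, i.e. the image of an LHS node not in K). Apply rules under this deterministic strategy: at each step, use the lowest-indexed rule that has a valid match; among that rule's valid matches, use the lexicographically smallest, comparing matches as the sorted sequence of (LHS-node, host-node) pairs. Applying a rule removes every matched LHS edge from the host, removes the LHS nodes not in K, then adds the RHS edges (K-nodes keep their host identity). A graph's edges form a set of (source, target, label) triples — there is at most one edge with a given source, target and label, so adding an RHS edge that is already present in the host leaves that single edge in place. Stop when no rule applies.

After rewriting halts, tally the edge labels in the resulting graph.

[0] host  ⇒  7 nodes, 6 edges  {4-p->3 4-p->4 5-p->2 5-p->5 6-p->3 6-p->6}
[1] R2 @ {0↦4, 1↦3}  ⇒  6 nodes, 4 edges  {5-p->2 5-p->5 6-p->3 6-p->6}
[2] R2 @ {0↦5, 1↦2}  ⇒  5 nodes, 2 edges  {6-p->3 6-p->6}
[3] R2 @ {0↦6, 1↦3}  ⇒  4 nodes, 0 edges  {∅}
halt: no rule applies after step 3
NF edges: []

Answer: (no edges)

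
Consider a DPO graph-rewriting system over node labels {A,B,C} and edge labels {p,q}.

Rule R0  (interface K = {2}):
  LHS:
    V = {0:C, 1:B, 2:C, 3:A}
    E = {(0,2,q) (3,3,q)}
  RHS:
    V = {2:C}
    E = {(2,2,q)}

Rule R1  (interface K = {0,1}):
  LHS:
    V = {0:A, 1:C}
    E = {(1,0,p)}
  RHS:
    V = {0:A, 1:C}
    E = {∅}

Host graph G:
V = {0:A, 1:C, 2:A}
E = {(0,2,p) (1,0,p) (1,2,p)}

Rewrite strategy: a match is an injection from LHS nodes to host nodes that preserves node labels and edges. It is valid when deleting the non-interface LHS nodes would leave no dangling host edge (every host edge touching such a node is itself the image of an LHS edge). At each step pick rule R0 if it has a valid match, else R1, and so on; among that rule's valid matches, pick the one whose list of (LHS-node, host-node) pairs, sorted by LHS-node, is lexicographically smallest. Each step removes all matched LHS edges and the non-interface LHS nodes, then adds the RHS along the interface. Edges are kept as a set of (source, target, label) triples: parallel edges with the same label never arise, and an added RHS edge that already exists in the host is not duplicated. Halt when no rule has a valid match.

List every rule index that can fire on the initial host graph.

Answer: [R1]

Derivation:
R0: no valid match — LHS pattern not found
R1: 2 valid matches — {0↦0, 1↦1}, {0↦2, 1↦1}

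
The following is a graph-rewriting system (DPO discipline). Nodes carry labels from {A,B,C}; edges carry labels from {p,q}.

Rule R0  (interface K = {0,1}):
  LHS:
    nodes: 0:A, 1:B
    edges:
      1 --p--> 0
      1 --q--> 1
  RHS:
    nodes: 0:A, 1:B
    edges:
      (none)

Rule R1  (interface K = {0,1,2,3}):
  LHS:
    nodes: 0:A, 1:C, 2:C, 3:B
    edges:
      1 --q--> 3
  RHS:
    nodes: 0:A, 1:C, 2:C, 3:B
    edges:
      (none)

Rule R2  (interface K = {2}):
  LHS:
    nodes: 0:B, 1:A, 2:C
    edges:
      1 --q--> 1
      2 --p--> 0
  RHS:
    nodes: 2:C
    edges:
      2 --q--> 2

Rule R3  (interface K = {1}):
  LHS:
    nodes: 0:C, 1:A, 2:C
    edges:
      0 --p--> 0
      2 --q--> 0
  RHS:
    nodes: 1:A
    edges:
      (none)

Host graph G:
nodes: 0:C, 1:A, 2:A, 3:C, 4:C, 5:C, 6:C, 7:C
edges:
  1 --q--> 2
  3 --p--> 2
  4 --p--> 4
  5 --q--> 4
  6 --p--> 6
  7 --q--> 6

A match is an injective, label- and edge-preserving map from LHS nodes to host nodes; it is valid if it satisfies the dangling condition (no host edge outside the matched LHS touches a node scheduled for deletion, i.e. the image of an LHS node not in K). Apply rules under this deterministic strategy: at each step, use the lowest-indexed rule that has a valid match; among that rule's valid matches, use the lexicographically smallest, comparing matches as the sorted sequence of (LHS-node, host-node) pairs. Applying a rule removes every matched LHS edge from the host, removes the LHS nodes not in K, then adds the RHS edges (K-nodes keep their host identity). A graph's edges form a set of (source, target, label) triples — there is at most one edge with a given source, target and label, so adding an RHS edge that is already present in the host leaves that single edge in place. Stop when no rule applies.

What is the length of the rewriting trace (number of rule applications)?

Answer: 2

Derivation:
start.  V:8 E:6  edges: 1-q->2 3-p->2 4-p->4 5-q->4 6-p->6 7-q->6
1. fire R3 via {0↦4, 1↦1, 2↦5}  →  V:6 E:4  edges: 1-q->2 3-p->2 6-p->6 7-q->6
2. fire R3 via {0↦6, 1↦1, 2↦7}  →  V:4 E:2  edges: 1-q->2 3-p->2
final graph: no rule applies after step 2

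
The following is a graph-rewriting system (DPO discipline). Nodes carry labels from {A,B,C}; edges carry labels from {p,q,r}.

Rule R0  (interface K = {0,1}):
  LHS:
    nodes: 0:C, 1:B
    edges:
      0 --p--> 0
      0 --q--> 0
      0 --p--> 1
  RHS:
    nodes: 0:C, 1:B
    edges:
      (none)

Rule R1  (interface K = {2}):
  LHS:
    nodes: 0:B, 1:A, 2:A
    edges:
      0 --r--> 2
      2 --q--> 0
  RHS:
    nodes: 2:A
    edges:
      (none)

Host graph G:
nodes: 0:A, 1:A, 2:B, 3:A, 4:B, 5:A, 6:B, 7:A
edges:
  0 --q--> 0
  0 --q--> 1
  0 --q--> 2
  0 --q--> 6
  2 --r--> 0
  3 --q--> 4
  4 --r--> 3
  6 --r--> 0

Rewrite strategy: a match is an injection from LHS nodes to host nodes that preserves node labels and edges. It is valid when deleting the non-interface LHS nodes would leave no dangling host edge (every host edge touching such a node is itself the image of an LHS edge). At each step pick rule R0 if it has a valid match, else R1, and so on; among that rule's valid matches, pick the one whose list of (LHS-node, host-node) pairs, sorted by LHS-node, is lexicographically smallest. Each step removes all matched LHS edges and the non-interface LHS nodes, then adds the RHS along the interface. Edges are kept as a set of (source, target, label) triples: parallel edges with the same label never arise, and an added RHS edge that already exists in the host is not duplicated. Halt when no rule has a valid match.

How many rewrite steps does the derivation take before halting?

Answer: 3

Rewrite trace:
initial: |V|=8 |E|=8  E = 0-q->0 0-q->1 0-q->2 0-q->6 2-r->0 3-q->4 4-r->3 6-r->0
step 1: apply R1 at {0↦2, 1↦5, 2↦0}  → |V|=6 |E|=6  E = 0-q->0 0-q->1 0-q->6 3-q->4 4-r->3 6-r->0
step 2: apply R1 at {0↦4, 1↦7, 2↦3}  → |V|=4 |E|=4  E = 0-q->0 0-q->1 0-q->6 6-r->0
step 3: apply R1 at {0↦6, 1↦3, 2↦0}  → |V|=2 |E|=2  E = 0-q->0 0-q->1
halt: no rule applies after step 3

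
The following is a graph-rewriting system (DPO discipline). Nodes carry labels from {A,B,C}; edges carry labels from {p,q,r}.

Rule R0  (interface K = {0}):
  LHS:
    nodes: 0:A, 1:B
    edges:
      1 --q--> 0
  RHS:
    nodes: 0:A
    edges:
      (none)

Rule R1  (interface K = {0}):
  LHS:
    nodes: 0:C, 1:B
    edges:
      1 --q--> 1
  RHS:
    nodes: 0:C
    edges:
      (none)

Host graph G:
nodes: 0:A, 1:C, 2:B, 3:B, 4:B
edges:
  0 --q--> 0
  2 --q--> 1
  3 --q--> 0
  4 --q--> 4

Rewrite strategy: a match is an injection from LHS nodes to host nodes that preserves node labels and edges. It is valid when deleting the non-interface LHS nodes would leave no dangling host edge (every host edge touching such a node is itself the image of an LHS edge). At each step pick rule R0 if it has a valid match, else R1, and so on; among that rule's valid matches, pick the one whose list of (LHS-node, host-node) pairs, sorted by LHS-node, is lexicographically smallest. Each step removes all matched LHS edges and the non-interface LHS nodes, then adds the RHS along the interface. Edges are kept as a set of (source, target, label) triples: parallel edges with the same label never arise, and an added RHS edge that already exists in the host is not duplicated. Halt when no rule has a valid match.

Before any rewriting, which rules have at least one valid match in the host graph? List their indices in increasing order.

Answer: [R0,R1]

Rewrite trace:
R0: 1 valid match — {0↦0, 1↦3}
R1: 1 valid match — {0↦1, 1↦4}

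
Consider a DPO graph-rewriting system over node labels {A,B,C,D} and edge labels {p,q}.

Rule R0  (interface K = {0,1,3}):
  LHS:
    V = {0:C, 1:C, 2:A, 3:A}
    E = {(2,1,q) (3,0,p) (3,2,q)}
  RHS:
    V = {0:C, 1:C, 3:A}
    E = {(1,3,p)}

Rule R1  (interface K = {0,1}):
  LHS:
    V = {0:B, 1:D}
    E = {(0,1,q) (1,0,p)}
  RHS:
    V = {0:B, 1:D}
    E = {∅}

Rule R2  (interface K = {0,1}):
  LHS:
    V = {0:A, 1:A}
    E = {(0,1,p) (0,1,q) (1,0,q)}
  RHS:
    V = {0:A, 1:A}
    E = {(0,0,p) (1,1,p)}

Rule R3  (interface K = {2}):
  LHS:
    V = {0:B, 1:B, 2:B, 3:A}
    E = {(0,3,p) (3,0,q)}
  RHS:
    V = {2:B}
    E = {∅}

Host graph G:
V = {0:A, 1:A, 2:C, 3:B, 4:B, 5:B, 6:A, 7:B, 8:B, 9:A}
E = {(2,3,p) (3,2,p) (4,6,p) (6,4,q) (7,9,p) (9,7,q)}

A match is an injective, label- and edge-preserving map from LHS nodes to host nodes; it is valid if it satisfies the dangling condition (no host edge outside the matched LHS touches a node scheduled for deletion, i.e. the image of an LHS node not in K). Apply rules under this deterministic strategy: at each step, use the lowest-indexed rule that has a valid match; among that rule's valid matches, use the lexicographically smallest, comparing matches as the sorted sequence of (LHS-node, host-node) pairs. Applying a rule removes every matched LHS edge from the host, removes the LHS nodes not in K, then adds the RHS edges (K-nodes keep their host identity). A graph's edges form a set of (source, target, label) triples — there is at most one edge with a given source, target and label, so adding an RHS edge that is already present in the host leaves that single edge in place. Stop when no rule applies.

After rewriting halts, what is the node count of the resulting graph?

Answer: 4

Rewrite trace:
start.  V:10 E:6  edges: 2-p->3 3-p->2 4-p->6 6-q->4 7-p->9 9-q->7
1. fire R3 via {0↦4, 1↦5, 2↦3, 3↦6}  →  V:7 E:4  edges: 2-p->3 3-p->2 7-p->9 9-q->7
2. fire R3 via {0↦7, 1↦8, 2↦3, 3↦9}  →  V:4 E:2  edges: 2-p->3 3-p->2
final graph: no rule applies after step 2
NF nodes: {0:A, 1:A, 2:C, 3:B}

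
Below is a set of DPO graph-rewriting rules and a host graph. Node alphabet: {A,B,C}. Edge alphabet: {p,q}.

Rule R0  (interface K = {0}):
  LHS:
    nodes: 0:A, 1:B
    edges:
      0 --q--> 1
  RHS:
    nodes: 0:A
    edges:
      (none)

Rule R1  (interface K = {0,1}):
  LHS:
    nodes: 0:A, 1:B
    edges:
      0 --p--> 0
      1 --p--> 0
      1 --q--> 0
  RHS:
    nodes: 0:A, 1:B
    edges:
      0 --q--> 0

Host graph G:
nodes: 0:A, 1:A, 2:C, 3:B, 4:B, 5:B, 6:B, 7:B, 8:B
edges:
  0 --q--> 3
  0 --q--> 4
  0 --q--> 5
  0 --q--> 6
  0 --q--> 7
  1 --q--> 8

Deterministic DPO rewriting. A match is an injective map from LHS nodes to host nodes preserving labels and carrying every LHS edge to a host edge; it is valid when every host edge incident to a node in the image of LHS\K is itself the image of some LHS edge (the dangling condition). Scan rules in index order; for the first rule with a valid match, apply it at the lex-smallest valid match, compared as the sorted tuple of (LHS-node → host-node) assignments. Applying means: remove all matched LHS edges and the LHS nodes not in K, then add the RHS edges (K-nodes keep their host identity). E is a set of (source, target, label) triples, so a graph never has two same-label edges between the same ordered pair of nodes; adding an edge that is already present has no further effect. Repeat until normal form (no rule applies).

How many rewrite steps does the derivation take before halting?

start.  V:9 E:6  edges: 0-q->3 0-q->4 0-q->5 0-q->6 0-q->7 1-q->8
1. fire R0 via {0↦0, 1↦3}  →  V:8 E:5  edges: 0-q->4 0-q->5 0-q->6 0-q->7 1-q->8
2. fire R0 via {0↦0, 1↦4}  →  V:7 E:4  edges: 0-q->5 0-q->6 0-q->7 1-q->8
3. fire R0 via {0↦0, 1↦5}  →  V:6 E:3  edges: 0-q->6 0-q->7 1-q->8
4. fire R0 via {0↦0, 1↦6}  →  V:5 E:2  edges: 0-q->7 1-q->8
5. fire R0 via {0↦0, 1↦7}  →  V:4 E:1  edges: 1-q->8
6. fire R0 via {0↦1, 1↦8}  →  V:3 E:0  edges: ∅
final graph: no rule applies after step 6

Answer: 6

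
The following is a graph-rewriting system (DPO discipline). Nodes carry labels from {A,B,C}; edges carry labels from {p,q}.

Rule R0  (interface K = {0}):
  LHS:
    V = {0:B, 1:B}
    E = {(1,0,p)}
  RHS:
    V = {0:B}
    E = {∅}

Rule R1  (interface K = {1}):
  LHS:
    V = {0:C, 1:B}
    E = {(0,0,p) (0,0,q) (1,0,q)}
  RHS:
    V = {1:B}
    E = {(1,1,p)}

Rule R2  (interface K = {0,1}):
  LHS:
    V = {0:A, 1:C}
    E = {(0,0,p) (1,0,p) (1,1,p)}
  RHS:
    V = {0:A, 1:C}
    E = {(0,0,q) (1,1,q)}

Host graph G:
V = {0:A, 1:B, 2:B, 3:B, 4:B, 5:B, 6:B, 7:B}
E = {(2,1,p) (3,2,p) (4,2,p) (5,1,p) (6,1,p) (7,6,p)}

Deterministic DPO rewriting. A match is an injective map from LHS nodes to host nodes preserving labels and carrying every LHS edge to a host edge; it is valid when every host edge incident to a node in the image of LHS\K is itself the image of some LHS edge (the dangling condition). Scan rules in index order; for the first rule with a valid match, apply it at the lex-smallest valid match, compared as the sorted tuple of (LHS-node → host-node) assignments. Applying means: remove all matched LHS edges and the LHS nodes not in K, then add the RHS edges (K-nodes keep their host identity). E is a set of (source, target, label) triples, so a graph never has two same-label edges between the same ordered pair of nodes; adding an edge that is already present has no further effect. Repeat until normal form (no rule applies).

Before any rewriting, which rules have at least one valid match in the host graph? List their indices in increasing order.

R0: 4 valid matches — {0↦1, 1↦5}, {0↦2, 1↦3}, {0↦2, 1↦4} (+1 more)
R1: no valid match — LHS pattern not found
R2: no valid match — LHS pattern not found

Answer: [R0]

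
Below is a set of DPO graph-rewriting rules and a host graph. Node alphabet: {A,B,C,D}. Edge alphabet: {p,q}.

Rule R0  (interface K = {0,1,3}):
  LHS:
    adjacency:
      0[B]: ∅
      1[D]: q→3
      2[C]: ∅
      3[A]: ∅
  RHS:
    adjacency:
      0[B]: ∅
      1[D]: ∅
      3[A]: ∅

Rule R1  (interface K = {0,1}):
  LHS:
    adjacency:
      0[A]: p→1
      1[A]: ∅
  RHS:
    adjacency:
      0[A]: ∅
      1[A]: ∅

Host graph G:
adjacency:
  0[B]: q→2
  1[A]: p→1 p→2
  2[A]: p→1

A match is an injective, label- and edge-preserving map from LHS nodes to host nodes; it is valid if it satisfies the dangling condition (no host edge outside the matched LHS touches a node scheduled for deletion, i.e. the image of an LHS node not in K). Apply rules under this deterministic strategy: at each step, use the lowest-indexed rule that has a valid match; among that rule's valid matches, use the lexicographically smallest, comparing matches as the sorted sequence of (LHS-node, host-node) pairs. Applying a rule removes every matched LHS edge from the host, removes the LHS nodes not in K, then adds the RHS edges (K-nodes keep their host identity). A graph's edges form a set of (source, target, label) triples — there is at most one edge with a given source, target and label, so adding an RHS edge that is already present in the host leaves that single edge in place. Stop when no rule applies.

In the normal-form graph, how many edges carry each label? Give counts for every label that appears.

start.  V:3 E:4  edges: 0-q->2 1-p->1 1-p->2 2-p->1
1. fire R1 via {0↦1, 1↦2}  →  V:3 E:3  edges: 0-q->2 1-p->1 2-p->1
2. fire R1 via {0↦2, 1↦1}  →  V:3 E:2  edges: 0-q->2 1-p->1
halt: no rule applies after step 2
NF edges: [(0, 2, 'q'), (1, 1, 'p')]

Answer: p:1 q:1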